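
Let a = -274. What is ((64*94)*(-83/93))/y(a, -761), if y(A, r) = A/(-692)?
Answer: -172767488/12741 ≈ -13560.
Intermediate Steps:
y(A, r) = -A/692 (y(A, r) = A*(-1/692) = -A/692)
((64*94)*(-83/93))/y(a, -761) = ((64*94)*(-83/93))/((-1/692*(-274))) = (6016*(-83*1/93))/(137/346) = (6016*(-83/93))*(346/137) = -499328/93*346/137 = -172767488/12741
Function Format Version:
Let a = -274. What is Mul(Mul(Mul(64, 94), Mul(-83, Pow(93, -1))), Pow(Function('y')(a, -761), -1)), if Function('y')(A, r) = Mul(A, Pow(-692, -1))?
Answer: Rational(-172767488, 12741) ≈ -13560.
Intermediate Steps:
Function('y')(A, r) = Mul(Rational(-1, 692), A) (Function('y')(A, r) = Mul(A, Rational(-1, 692)) = Mul(Rational(-1, 692), A))
Mul(Mul(Mul(64, 94), Mul(-83, Pow(93, -1))), Pow(Function('y')(a, -761), -1)) = Mul(Mul(Mul(64, 94), Mul(-83, Pow(93, -1))), Pow(Mul(Rational(-1, 692), -274), -1)) = Mul(Mul(6016, Mul(-83, Rational(1, 93))), Pow(Rational(137, 346), -1)) = Mul(Mul(6016, Rational(-83, 93)), Rational(346, 137)) = Mul(Rational(-499328, 93), Rational(346, 137)) = Rational(-172767488, 12741)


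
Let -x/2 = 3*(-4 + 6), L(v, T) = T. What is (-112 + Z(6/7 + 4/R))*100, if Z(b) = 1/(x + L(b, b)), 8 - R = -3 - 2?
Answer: -5526150/493 ≈ -11209.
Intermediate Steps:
R = 13 (R = 8 - (-3 - 2) = 8 - 1*(-5) = 8 + 5 = 13)
x = -12 (x = -6*(-4 + 6) = -6*2 = -2*6 = -12)
Z(b) = 1/(-12 + b)
(-112 + Z(6/7 + 4/R))*100 = (-112 + 1/(-12 + (6/7 + 4/13)))*100 = (-112 + 1/(-12 + 106/91))*100 = (-112 + 1/(-986/91))*100 = (-112 - 91/986)*100 = -110523/986*100 = -5526150/493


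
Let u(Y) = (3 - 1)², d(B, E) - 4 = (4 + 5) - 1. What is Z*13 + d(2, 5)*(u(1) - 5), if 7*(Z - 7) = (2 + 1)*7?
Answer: 118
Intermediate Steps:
Z = 10 (Z = 7 + ((2 + 1)*7)/7 = 7 + (3*7)/7 = 7 + (⅐)*21 = 7 + 3 = 10)
d(B, E) = 12 (d(B, E) = 4 + ((4 + 5) - 1) = 4 + (9 - 1) = 4 + 8 = 12)
u(Y) = 4 (u(Y) = 2² = 4)
Z*13 + d(2, 5)*(u(1) - 5) = 10*13 + 12*(4 - 5) = 130 + 12*(-1) = 130 - 12 = 118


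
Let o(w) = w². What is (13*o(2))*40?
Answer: 2080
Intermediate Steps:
(13*o(2))*40 = (13*2²)*40 = (13*4)*40 = 52*40 = 2080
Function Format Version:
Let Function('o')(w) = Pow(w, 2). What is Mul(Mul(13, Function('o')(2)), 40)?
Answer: 2080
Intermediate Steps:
Mul(Mul(13, Function('o')(2)), 40) = Mul(Mul(13, Pow(2, 2)), 40) = Mul(Mul(13, 4), 40) = Mul(52, 40) = 2080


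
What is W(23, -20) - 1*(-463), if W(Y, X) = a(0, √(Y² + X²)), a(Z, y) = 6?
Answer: 469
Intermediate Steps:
W(Y, X) = 6
W(23, -20) - 1*(-463) = 6 - 1*(-463) = 6 + 463 = 469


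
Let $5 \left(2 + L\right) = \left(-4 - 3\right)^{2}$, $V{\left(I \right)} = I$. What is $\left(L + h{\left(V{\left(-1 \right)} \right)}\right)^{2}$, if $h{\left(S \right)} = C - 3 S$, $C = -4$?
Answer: $\frac{1156}{25} \approx 46.24$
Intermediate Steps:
$h{\left(S \right)} = -4 - 3 S$
$L = \frac{39}{5}$ ($L = -2 + \frac{\left(-4 - 3\right)^{2}}{5} = -2 + \frac{\left(-7\right)^{2}}{5} = -2 + \frac{1}{5} \cdot 49 = -2 + \frac{49}{5} = \frac{39}{5} \approx 7.8$)
$\left(L + h{\left(V{\left(-1 \right)} \right)}\right)^{2} = \left(\frac{39}{5} - 1\right)^{2} = \left(\frac{34}{5}\right)^{2} = \frac{1156}{25}$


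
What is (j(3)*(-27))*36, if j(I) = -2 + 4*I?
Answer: -9720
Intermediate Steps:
(j(3)*(-27))*36 = ((-2 + 4*3)*(-27))*36 = ((-2 + 12)*(-27))*36 = (10*(-27))*36 = -270*36 = -9720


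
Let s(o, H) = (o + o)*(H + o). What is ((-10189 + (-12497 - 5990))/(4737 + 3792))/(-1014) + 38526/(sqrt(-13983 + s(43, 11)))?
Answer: 14338/4324203 - 12842*I*sqrt(9339)/3113 ≈ 0.0033158 - 398.66*I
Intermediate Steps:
s(o, H) = 2*o*(H + o) (s(o, H) = (2*o)*(H + o) = 2*o*(H + o))
((-10189 + (-12497 - 5990))/(4737 + 3792))/(-1014) + 38526/(sqrt(-13983 + s(43, 11))) = ((-10189 + (-12497 - 5990))/(4737 + 3792))/(-1014) + 38526/(sqrt(-13983 + 2*43*(11 + 43))) = ((-10189 - 18487)/8529)*(-1/1014) + 38526/(sqrt(-13983 + 2*43*54)) = -28676*1/8529*(-1/1014) + 38526/(sqrt(-13983 + 4644)) = -28676/8529*(-1/1014) + 38526/(sqrt(-9339)) = 14338/4324203 + 38526/((I*sqrt(9339))) = 14338/4324203 + 38526*(-I*sqrt(9339)/9339) = 14338/4324203 - 12842*I*sqrt(9339)/3113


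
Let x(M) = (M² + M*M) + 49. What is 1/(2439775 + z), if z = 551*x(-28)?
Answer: 1/3330742 ≈ 3.0023e-7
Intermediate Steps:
x(M) = 49 + 2*M² (x(M) = (M² + M²) + 49 = 2*M² + 49 = 49 + 2*M²)
z = 890967 (z = 551*(49 + 2*(-28)²) = 551*(49 + 2*784) = 551*(49 + 1568) = 551*1617 = 890967)
1/(2439775 + z) = 1/(2439775 + 890967) = 1/3330742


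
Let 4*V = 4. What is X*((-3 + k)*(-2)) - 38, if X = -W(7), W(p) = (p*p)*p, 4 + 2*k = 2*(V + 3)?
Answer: -724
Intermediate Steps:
V = 1 (V = (¼)*4 = 1)
k = 2 (k = -2 + (2*(1 + 3))/2 = -2 + (2*4)/2 = -2 + (½)*8 = -2 + 4 = 2)
W(p) = p³ (W(p) = p²*p = p³)
X = -343 (X = -1*7³ = -1*343 = -343)
X*((-3 + k)*(-2)) - 38 = -343*(-3 + 2)*(-2) - 38 = -(-343)*(-2) - 38 = -343*2 - 38 = -686 - 38 = -724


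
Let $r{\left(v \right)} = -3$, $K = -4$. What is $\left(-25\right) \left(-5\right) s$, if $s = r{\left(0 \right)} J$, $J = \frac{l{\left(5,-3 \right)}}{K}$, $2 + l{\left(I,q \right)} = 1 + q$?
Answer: $-375$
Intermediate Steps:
$l{\left(I,q \right)} = -1 + q$ ($l{\left(I,q \right)} = -2 + \left(1 + q\right) = -1 + q$)
$J = 1$ ($J = \frac{-1 - 3}{-4} = \left(-4\right) \left(- \frac{1}{4}\right) = 1$)
$s = -3$ ($s = \left(-3\right) 1 = -3$)
$\left(-25\right) \left(-5\right) s = \left(-25\right) \left(-5\right) \left(-3\right) = 125 \left(-3\right) = -375$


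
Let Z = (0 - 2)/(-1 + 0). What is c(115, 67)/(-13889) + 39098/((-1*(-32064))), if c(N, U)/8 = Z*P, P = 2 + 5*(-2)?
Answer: 273568157/222668448 ≈ 1.2286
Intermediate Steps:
P = -8 (P = 2 - 10 = -8)
Z = 2 (Z = -2/(-1) = -2*(-1) = 2)
c(N, U) = -128 (c(N, U) = 8*(2*(-8)) = 8*(-16) = -128)
c(115, 67)/(-13889) + 39098/((-1*(-32064))) = -128/(-13889) + 39098/((-1*(-32064))) = -128*(-1/13889) + 39098/32064 = 128/13889 + 39098*(1/32064) = 128/13889 + 19549/16032 = 273568157/222668448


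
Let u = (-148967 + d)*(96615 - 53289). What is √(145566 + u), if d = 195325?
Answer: 3*√223183586 ≈ 44818.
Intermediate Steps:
u = 2008506708 (u = (-148967 + 195325)*(96615 - 53289) = 46358*43326 = 2008506708)
√(145566 + u) = √(145566 + 2008506708) = √2008652274 = 3*√223183586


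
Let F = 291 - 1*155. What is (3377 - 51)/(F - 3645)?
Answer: -3326/3509 ≈ -0.94785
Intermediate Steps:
F = 136 (F = 291 - 155 = 136)
(3377 - 51)/(F - 3645) = (3377 - 51)/(136 - 3645) = 3326/(-3509) = 3326*(-1/3509) = -3326/3509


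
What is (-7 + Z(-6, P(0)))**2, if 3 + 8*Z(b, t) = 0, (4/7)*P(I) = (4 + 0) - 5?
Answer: 3481/64 ≈ 54.391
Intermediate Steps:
P(I) = -7/4 (P(I) = 7*((4 + 0) - 5)/4 = 7*(4 - 5)/4 = (7/4)*(-1) = -7/4)
Z(b, t) = -3/8 (Z(b, t) = -3/8 + (1/8)*0 = -3/8 + 0 = -3/8)
(-7 + Z(-6, P(0)))**2 = (-7 - 3/8)**2 = (-59/8)**2 = 3481/64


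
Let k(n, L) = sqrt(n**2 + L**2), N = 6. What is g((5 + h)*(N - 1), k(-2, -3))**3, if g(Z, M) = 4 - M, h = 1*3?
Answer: (4 - sqrt(13))**3 ≈ 0.061372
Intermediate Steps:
k(n, L) = sqrt(L**2 + n**2)
h = 3
g((5 + h)*(N - 1), k(-2, -3))**3 = (4 - sqrt((-3)**2 + (-2)**2))**3 = (4 - sqrt(9 + 4))**3 = (4 - sqrt(13))**3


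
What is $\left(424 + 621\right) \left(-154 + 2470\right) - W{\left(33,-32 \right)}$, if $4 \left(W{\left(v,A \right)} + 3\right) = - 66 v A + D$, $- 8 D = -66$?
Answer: $\frac{38444751}{16} \approx 2.4028 \cdot 10^{6}$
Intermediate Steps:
$D = \frac{33}{4}$ ($D = \left(- \frac{1}{8}\right) \left(-66\right) = \frac{33}{4} \approx 8.25$)
$W{\left(v,A \right)} = - \frac{15}{16} - \frac{33 A v}{2}$ ($W{\left(v,A \right)} = -3 + \frac{- 66 v A + \frac{33}{4}}{4} = -3 + \frac{- 66 A v + \frac{33}{4}}{4} = -3 + \frac{\frac{33}{4} - 66 A v}{4} = -3 - \left(- \frac{33}{16} + \frac{33 A v}{2}\right) = - \frac{15}{16} - \frac{33 A v}{2}$)
$\left(424 + 621\right) \left(-154 + 2470\right) - W{\left(33,-32 \right)} = \left(424 + 621\right) \left(-154 + 2470\right) - \left(- \frac{15}{16} - \left(-528\right) 33\right) = 1045 \cdot 2316 - \left(- \frac{15}{16} + 17424\right) = 2420220 - \frac{278769}{16} = \frac{38444751}{16}$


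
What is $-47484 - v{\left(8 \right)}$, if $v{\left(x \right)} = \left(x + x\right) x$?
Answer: $-47612$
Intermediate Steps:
$v{\left(x \right)} = 2 x^{2}$ ($v{\left(x \right)} = 2 x x = 2 x^{2}$)
$-47484 - v{\left(8 \right)} = -47484 - 2 \cdot 8^{2} = -47484 - 2 \cdot 64 = -47484 - 128 = -47612$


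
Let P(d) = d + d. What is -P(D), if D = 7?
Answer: -14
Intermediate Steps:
P(d) = 2*d
-P(D) = -2*7 = -1*14 = -14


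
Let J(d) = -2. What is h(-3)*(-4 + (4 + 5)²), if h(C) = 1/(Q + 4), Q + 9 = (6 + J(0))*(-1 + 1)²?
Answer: -77/5 ≈ -15.400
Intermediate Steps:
Q = -9 (Q = -9 + (6 - 2)*(-1 + 1)² = -9 + 4*0² = -9 + 4*0 = -9 + 0 = -9)
h(C) = -⅕ (h(C) = 1/(-9 + 4) = 1/(-5) = -⅕)
h(-3)*(-4 + (4 + 5)²) = -(-4 + (4 + 5)²)/5 = -(-4 + 9²)/5 = -(-4 + 81)/5 = -⅕*77 = -77/5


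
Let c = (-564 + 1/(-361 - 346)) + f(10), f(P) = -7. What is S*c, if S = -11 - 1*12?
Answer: 9285054/707 ≈ 13133.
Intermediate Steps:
S = -23 (S = -11 - 12 = -23)
c = -403698/707 (c = (-564 + 1/(-361 - 346)) - 7 = (-564 + 1/(-707)) - 7 = (-564 - 1/707) - 7 = -398749/707 - 7 = -403698/707 ≈ -571.00)
S*c = -23*(-403698/707) = 9285054/707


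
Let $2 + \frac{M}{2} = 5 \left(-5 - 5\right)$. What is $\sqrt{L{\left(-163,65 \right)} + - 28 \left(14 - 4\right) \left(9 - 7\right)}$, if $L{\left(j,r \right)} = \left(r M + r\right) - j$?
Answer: $6 i \sqrt{197} \approx 84.214 i$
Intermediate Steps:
$M = -104$ ($M = -4 + 2 \cdot 5 \left(-5 - 5\right) = -4 + 2 \cdot 5 \left(-10\right) = -4 + 2 \left(-50\right) = -4 - 100 = -104$)
$L{\left(j,r \right)} = - j - 103 r$ ($L{\left(j,r \right)} = \left(r \left(-104\right) + r\right) - j = \left(- 104 r + r\right) - j = - 103 r - j = - j - 103 r$)
$\sqrt{L{\left(-163,65 \right)} + - 28 \left(14 - 4\right) \left(9 - 7\right)} = \sqrt{\left(\left(-1\right) \left(-163\right) - 6695\right) + - 28 \left(14 - 4\right) \left(9 - 7\right)} = \sqrt{\left(163 - 6695\right) + \left(-28\right) 10 \cdot 2} = \sqrt{-6532 - 560} = \sqrt{-7092} = 6 i \sqrt{197}$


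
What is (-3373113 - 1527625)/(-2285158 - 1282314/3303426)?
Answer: 2698204221398/1258141938937 ≈ 2.1446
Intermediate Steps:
(-3373113 - 1527625)/(-2285158 - 1282314/3303426) = -4900738/(-2285158 - 1282314*1/3303426) = -4900738/(-2285158 - 213719/550571) = -4900738/(-1258141938937/550571) = -4900738*(-550571/1258141938937) = 2698204221398/1258141938937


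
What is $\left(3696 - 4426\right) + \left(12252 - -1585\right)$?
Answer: $13107$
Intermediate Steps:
$\left(3696 - 4426\right) + \left(12252 - -1585\right) = -730 + \left(12252 + 1585\right) = -730 + 13837 = 13107$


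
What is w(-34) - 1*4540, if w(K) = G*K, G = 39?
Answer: -5866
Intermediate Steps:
w(K) = 39*K
w(-34) - 1*4540 = 39*(-34) - 1*4540 = -1326 - 4540 = -5866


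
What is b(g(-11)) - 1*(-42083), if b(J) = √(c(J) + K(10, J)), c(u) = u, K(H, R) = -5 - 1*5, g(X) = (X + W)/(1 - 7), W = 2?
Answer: 42083 + I*√34/2 ≈ 42083.0 + 2.9155*I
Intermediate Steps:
g(X) = -⅓ - X/6 (g(X) = (X + 2)/(1 - 7) = (2 + X)/(-6) = (2 + X)*(-⅙) = -⅓ - X/6)
K(H, R) = -10 (K(H, R) = -5 - 5 = -10)
b(J) = √(-10 + J) (b(J) = √(J - 10) = √(-10 + J))
b(g(-11)) - 1*(-42083) = √(-10 + (-⅓ - ⅙*(-11))) - 1*(-42083) = √(-10 + (-⅓ + 11/6)) + 42083 = √(-10 + 3/2) + 42083 = √(-17/2) + 42083 = I*√34/2 + 42083 = 42083 + I*√34/2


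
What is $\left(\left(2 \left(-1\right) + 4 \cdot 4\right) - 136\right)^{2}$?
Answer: $14884$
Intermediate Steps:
$\left(\left(2 \left(-1\right) + 4 \cdot 4\right) - 136\right)^{2} = \left(\left(-2 + 16\right) - 136\right)^{2} = \left(14 - 136\right)^{2} = \left(-122\right)^{2} = 14884$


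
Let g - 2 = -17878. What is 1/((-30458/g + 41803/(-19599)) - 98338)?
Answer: -175175862/17226519079399 ≈ -1.0169e-5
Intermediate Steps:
g = -17876 (g = 2 - 17878 = -17876)
1/((-30458/g + 41803/(-19599)) - 98338) = 1/((-30458/(-17876) + 41803/(-19599)) - 98338) = 1/((-30458*(-1/17876) + 41803*(-1/19599)) - 98338) = 1/((15229/8938 - 41803/19599) - 98338) = 1/(-75162043/175175862 - 98338) = 1/(-17226519079399/175175862) = -175175862/17226519079399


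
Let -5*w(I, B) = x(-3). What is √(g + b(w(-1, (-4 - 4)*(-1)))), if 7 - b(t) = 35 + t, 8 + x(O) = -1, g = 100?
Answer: 3*√195/5 ≈ 8.3785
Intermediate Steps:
x(O) = -9 (x(O) = -8 - 1 = -9)
w(I, B) = 9/5 (w(I, B) = -⅕*(-9) = 9/5)
b(t) = -28 - t (b(t) = 7 - (35 + t) = 7 + (-35 - t) = -28 - t)
√(g + b(w(-1, (-4 - 4)*(-1)))) = √(100 + (-28 - 1*9/5)) = √(100 + (-28 - 9/5)) = √(100 - 149/5) = √(351/5) = 3*√195/5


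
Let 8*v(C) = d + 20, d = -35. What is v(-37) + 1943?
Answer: 15529/8 ≈ 1941.1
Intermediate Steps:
v(C) = -15/8 (v(C) = (-35 + 20)/8 = (1/8)*(-15) = -15/8)
v(-37) + 1943 = -15/8 + 1943 = 15529/8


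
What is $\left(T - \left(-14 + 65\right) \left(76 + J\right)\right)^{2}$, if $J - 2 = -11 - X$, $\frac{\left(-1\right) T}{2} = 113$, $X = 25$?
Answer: $5607424$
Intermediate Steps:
$T = -226$ ($T = \left(-2\right) 113 = -226$)
$J = -34$ ($J = 2 - 36 = -34$)
$\left(T - \left(-14 + 65\right) \left(76 + J\right)\right)^{2} = \left(-226 - \left(-14 + 65\right) \left(76 - 34\right)\right)^{2} = \left(-226 - 51 \cdot 42\right)^{2} = \left(-226 - 2142\right)^{2} = \left(-2368\right)^{2} = 5607424$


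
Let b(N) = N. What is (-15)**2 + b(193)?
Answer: 418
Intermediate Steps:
(-15)**2 + b(193) = (-15)**2 + 193 = 225 + 193 = 418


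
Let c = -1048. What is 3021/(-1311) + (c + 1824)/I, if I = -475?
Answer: -43023/10925 ≈ -3.9380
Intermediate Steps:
3021/(-1311) + (c + 1824)/I = 3021/(-1311) + (-1048 + 1824)/(-475) = 3021*(-1/1311) + 776*(-1/475) = -53/23 - 776/475 = -43023/10925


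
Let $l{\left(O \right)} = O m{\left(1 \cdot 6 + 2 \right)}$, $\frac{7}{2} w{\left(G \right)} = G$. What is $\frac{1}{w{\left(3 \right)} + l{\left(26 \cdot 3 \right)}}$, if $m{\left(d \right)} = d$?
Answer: $\frac{7}{4374} \approx 0.0016004$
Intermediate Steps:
$w{\left(G \right)} = \frac{2 G}{7}$
$l{\left(O \right)} = 8 O$ ($l{\left(O \right)} = O \left(1 \cdot 6 + 2\right) = O \left(6 + 2\right) = O 8 = 8 O$)
$\frac{1}{w{\left(3 \right)} + l{\left(26 \cdot 3 \right)}} = \frac{1}{\frac{2}{7} \cdot 3 + 8 \cdot 26 \cdot 3} = \frac{1}{\frac{6}{7} + 8 \cdot 78} = \frac{1}{\frac{6}{7} + 624} = \frac{1}{\frac{4374}{7}} = \frac{7}{4374}$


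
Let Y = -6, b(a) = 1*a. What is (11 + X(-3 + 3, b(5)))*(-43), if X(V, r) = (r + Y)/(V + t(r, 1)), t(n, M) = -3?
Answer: -1462/3 ≈ -487.33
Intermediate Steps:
b(a) = a
X(V, r) = (-6 + r)/(-3 + V) (X(V, r) = (r - 6)/(V - 3) = (-6 + r)/(-3 + V))
(11 + X(-3 + 3, b(5)))*(-43) = (11 + (-6 + 5)/(-3 + (-3 + 3)))*(-43) = (11 - 1/(-3 + 0))*(-43) = (11 - 1/(-3))*(-43) = (11 - ⅓*(-1))*(-43) = (11 + ⅓)*(-43) = (34/3)*(-43) = -1462/3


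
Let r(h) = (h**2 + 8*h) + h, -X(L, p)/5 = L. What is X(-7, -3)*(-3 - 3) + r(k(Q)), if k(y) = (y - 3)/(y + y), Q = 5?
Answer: -5204/25 ≈ -208.16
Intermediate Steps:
k(y) = (-3 + y)/(2*y) (k(y) = (-3 + y)/((2*y)) = (-3 + y)*(1/(2*y)) = (-3 + y)/(2*y))
X(L, p) = -5*L
r(h) = h**2 + 9*h
X(-7, -3)*(-3 - 3) + r(k(Q)) = (-5*(-7))*(-3 - 3) + ((1/2)*(-3 + 5)/5)*(9 + (1/2)*(-3 + 5)/5) = 35*(-6) + ((1/2)*(1/5)*2)*(9 + (1/2)*(1/5)*2) = -210 + (9 + 1/5)/5 = -210 + (1/5)*(46/5) = -210 + 46/25 = -5204/25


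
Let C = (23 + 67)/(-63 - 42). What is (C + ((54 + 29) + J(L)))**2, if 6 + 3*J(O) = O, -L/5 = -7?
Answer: 3717184/441 ≈ 8429.0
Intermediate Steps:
L = 35 (L = -5*(-7) = 35)
J(O) = -2 + O/3
C = -6/7 (C = 90/(-105) = 90*(-1/105) = -6/7 ≈ -0.85714)
(C + ((54 + 29) + J(L)))**2 = (-6/7 + ((54 + 29) + (-2 + (1/3)*35)))**2 = (-6/7 + (83 + (-2 + 35/3)))**2 = (-6/7 + (83 + 29/3))**2 = (-6/7 + 278/3)**2 = (1928/21)**2 = 3717184/441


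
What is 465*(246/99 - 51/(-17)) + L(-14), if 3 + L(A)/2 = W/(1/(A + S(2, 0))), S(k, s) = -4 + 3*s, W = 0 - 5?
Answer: 29969/11 ≈ 2724.5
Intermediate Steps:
W = -5
L(A) = 34 - 10*A (L(A) = -6 + 2*(-(-20 + 0 + 5*A)) = -6 + 2*(-(-20 + 5*A)) = -6 + 2*(-5*(-4 + A)) = -6 + 2*(20 - 5*A) = -6 + (40 - 10*A) = 34 - 10*A)
465*(246/99 - 51/(-17)) + L(-14) = 465*(246/99 - 51/(-17)) + (34 - 10*(-14)) = 465*(246*(1/99) - 51*(-1/17)) + (34 + 140) = 465*(82/33 + 3) + 174 = 465*(181/33) + 174 = 28055/11 + 174 = 29969/11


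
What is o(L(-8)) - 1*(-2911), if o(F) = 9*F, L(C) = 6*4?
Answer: 3127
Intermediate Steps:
L(C) = 24
o(L(-8)) - 1*(-2911) = 9*24 - 1*(-2911) = 216 + 2911 = 3127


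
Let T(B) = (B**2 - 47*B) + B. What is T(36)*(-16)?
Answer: 5760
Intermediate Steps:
T(B) = B**2 - 46*B
T(36)*(-16) = (36*(-46 + 36))*(-16) = (36*(-10))*(-16) = -360*(-16) = 5760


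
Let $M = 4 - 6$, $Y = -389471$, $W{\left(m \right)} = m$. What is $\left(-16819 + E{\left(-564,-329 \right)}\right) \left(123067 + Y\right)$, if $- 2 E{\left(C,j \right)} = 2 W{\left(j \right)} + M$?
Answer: $4392735556$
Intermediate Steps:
$M = -2$
$E{\left(C,j \right)} = 1 - j$ ($E{\left(C,j \right)} = - \frac{2 j - 2}{2} = - \frac{-2 + 2 j}{2} = 1 - j$)
$\left(-16819 + E{\left(-564,-329 \right)}\right) \left(123067 + Y\right) = \left(-16819 + \left(1 - -329\right)\right) \left(123067 - 389471\right) = \left(-16819 + \left(1 + 329\right)\right) \left(-266404\right) = \left(-16819 + 330\right) \left(-266404\right) = \left(-16489\right) \left(-266404\right) = 4392735556$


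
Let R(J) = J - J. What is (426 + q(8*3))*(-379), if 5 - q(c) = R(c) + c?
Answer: -154253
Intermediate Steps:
R(J) = 0
q(c) = 5 - c (q(c) = 5 - (0 + c) = 5 - c)
(426 + q(8*3))*(-379) = (426 + (5 - 8*3))*(-379) = (426 + (5 - 1*24))*(-379) = (426 + (5 - 24))*(-379) = (426 - 19)*(-379) = 407*(-379) = -154253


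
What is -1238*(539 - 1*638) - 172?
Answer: 122390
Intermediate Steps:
-1238*(539 - 1*638) - 172 = -1238*(539 - 638) - 172 = -1238*(-99) - 172 = 122562 - 172 = 122390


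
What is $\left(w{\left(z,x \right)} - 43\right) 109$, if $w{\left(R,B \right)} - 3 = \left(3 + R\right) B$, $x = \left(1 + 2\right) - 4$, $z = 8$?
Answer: $-5559$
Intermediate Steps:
$x = -1$ ($x = 3 - 4 = -1$)
$w{\left(R,B \right)} = 3 + B \left(3 + R\right)$ ($w{\left(R,B \right)} = 3 + \left(3 + R\right) B = 3 + B \left(3 + R\right)$)
$\left(w{\left(z,x \right)} - 43\right) 109 = \left(\left(3 + 3 \left(-1\right) - 8\right) - 43\right) 109 = \left(\left(3 - 3 - 8\right) - 43\right) 109 = \left(-8 - 43\right) 109 = \left(-51\right) 109 = -5559$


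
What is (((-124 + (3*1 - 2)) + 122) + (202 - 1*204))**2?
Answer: 9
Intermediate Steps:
(((-124 + (3*1 - 2)) + 122) + (202 - 1*204))**2 = (((-124 + (3 - 2)) + 122) + (202 - 204))**2 = (((-124 + 1) + 122) - 2)**2 = ((-123 + 122) - 2)**2 = (-1 - 2)**2 = (-3)**2 = 9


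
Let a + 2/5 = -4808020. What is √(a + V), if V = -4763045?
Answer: I*√239276635/5 ≈ 3093.7*I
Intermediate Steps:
a = -24040102/5 (a = -⅖ - 4808020 = -24040102/5 ≈ -4.8080e+6)
√(a + V) = √(-24040102/5 - 4763045) = √(-47855327/5) = I*√239276635/5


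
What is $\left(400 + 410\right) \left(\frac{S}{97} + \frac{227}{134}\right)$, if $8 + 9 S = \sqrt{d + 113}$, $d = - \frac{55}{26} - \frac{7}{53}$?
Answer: $\frac{8869455}{6499} + \frac{45 \sqrt{210306226}}{66833} \approx 1374.5$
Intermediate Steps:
$d = - \frac{3097}{1378}$ ($d = \left(-55\right) \frac{1}{26} - \frac{7}{53} = - \frac{55}{26} - \frac{7}{53} = - \frac{3097}{1378} \approx -2.2475$)
$S = - \frac{8}{9} + \frac{\sqrt{210306226}}{12402}$ ($S = - \frac{8}{9} + \frac{\sqrt{- \frac{3097}{1378} + 113}}{9} = - \frac{8}{9} + \frac{\sqrt{\frac{152617}{1378}}}{9} = - \frac{8}{9} + \frac{\frac{1}{1378} \sqrt{210306226}}{9} = - \frac{8}{9} + \frac{\sqrt{210306226}}{12402} \approx 0.28043$)
$\left(400 + 410\right) \left(\frac{S}{97} + \frac{227}{134}\right) = \left(400 + 410\right) \left(\frac{- \frac{8}{9} + \frac{\sqrt{210306226}}{12402}}{97} + \frac{227}{134}\right) = 810 \left(\left(- \frac{8}{9} + \frac{\sqrt{210306226}}{12402}\right) \frac{1}{97} + 227 \cdot \frac{1}{134}\right) = 810 \left(\left(- \frac{8}{873} + \frac{\sqrt{210306226}}{1202994}\right) + \frac{227}{134}\right) = 810 \left(\frac{197099}{116982} + \frac{\sqrt{210306226}}{1202994}\right) = \frac{8869455}{6499} + \frac{45 \sqrt{210306226}}{66833}$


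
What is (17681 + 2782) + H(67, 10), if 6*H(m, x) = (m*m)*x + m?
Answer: 167735/6 ≈ 27956.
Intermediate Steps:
H(m, x) = m/6 + x*m²/6 (H(m, x) = ((m*m)*x + m)/6 = (m²*x + m)/6 = (x*m² + m)/6 = (m + x*m²)/6 = m/6 + x*m²/6)
(17681 + 2782) + H(67, 10) = (17681 + 2782) + (⅙)*67*(1 + 67*10) = 20463 + (⅙)*67*(1 + 670) = 20463 + (⅙)*67*671 = 20463 + 44957/6 = 167735/6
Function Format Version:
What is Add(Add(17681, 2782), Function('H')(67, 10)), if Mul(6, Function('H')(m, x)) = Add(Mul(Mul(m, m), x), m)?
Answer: Rational(167735, 6) ≈ 27956.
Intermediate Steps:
Function('H')(m, x) = Add(Mul(Rational(1, 6), m), Mul(Rational(1, 6), x, Pow(m, 2))) (Function('H')(m, x) = Mul(Rational(1, 6), Add(Mul(Mul(m, m), x), m)) = Mul(Rational(1, 6), Add(Mul(Pow(m, 2), x), m)) = Mul(Rational(1, 6), Add(Mul(x, Pow(m, 2)), m)) = Mul(Rational(1, 6), Add(m, Mul(x, Pow(m, 2)))) = Add(Mul(Rational(1, 6), m), Mul(Rational(1, 6), x, Pow(m, 2))))
Add(Add(17681, 2782), Function('H')(67, 10)) = Add(Add(17681, 2782), Mul(Rational(1, 6), 67, Add(1, Mul(67, 10)))) = Add(20463, Mul(Rational(1, 6), 67, Add(1, 670))) = Add(20463, Mul(Rational(1, 6), 67, 671)) = Add(20463, Rational(44957, 6)) = Rational(167735, 6)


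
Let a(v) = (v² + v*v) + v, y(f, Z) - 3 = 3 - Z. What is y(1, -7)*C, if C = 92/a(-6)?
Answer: 598/33 ≈ 18.121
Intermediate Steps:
y(f, Z) = 6 - Z (y(f, Z) = 3 + (3 - Z) = 6 - Z)
a(v) = v + 2*v² (a(v) = (v² + v²) + v = 2*v² + v = v + 2*v²)
C = 46/33 (C = 92/((-6*(1 + 2*(-6)))) = 92/((-6*(1 - 12))) = 92/((-6*(-11))) = 92/66 = 92*(1/66) = 46/33 ≈ 1.3939)
y(1, -7)*C = (6 - 1*(-7))*(46/33) = (6 + 7)*(46/33) = 13*(46/33) = 598/33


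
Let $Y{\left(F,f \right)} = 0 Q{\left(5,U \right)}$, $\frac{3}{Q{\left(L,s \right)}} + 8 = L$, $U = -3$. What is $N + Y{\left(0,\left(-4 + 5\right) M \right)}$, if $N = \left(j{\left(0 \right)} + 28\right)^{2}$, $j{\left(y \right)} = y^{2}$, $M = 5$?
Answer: $784$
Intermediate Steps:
$Q{\left(L,s \right)} = \frac{3}{-8 + L}$
$Y{\left(F,f \right)} = 0$ ($Y{\left(F,f \right)} = 0 \frac{3}{-8 + 5} = 0 \frac{3}{-3} = 0 \cdot 3 \left(- \frac{1}{3}\right) = 0 \left(-1\right) = 0$)
$N = 784$ ($N = \left(0^{2} + 28\right)^{2} = \left(0 + 28\right)^{2} = 28^{2} = 784$)
$N + Y{\left(0,\left(-4 + 5\right) M \right)} = 784 + 0 = 784$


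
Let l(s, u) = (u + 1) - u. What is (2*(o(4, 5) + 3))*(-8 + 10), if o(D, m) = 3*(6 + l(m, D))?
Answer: 96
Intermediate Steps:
l(s, u) = 1 (l(s, u) = (1 + u) - u = 1)
o(D, m) = 21 (o(D, m) = 3*(6 + 1) = 3*7 = 21)
(2*(o(4, 5) + 3))*(-8 + 10) = (2*(21 + 3))*(-8 + 10) = (2*24)*2 = 48*2 = 96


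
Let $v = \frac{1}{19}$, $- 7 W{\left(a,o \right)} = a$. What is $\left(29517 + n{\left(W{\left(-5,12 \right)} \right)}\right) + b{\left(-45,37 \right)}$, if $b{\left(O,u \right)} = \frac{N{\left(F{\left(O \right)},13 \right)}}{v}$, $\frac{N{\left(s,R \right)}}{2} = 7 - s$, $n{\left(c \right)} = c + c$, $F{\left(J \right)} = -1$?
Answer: $\frac{208757}{7} \approx 29822.0$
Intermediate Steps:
$W{\left(a,o \right)} = - \frac{a}{7}$
$n{\left(c \right)} = 2 c$
$N{\left(s,R \right)} = 14 - 2 s$ ($N{\left(s,R \right)} = 2 \left(7 - s\right) = 14 - 2 s$)
$v = \frac{1}{19} \approx 0.052632$
$b{\left(O,u \right)} = 304$ ($b{\left(O,u \right)} = \left(14 - -2\right) \frac{1}{\frac{1}{19}} = \left(14 + 2\right) 19 = 16 \cdot 19 = 304$)
$\left(29517 + n{\left(W{\left(-5,12 \right)} \right)}\right) + b{\left(-45,37 \right)} = \left(29517 + 2 \left(\left(- \frac{1}{7}\right) \left(-5\right)\right)\right) + 304 = \left(29517 + 2 \cdot \frac{5}{7}\right) + 304 = \left(29517 + \frac{10}{7}\right) + 304 = \frac{206629}{7} + 304 = \frac{208757}{7}$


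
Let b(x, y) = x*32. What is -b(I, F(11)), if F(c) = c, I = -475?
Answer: 15200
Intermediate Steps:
b(x, y) = 32*x
-b(I, F(11)) = -32*(-475) = -1*(-15200) = 15200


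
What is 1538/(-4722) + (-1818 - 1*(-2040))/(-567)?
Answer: -106685/148743 ≈ -0.71724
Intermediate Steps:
1538/(-4722) + (-1818 - 1*(-2040))/(-567) = 1538*(-1/4722) + (-1818 + 2040)*(-1/567) = -769/2361 + 222*(-1/567) = -769/2361 - 74/189 = -106685/148743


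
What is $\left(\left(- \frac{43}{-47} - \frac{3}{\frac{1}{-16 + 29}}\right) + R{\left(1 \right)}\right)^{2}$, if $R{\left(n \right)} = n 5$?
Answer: $\frac{2418025}{2209} \approx 1094.6$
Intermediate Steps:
$R{\left(n \right)} = 5 n$
$\left(\left(- \frac{43}{-47} - \frac{3}{\frac{1}{-16 + 29}}\right) + R{\left(1 \right)}\right)^{2} = \left(\left(- \frac{43}{-47} - \frac{3}{\frac{1}{-16 + 29}}\right) + 5 \cdot 1\right)^{2} = \left(\left(\left(-43\right) \left(- \frac{1}{47}\right) - \frac{3}{\frac{1}{13}}\right) + 5\right)^{2} = \left(\left(\frac{43}{47} - 3 \frac{1}{\frac{1}{13}}\right) + 5\right)^{2} = \left(\left(\frac{43}{47} - 39\right) + 5\right)^{2} = \left(- \frac{1790}{47} + 5\right)^{2} = \left(- \frac{1555}{47}\right)^{2} = \frac{2418025}{2209}$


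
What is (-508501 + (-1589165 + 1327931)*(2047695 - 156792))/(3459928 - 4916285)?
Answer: 70566951829/208051 ≈ 3.3918e+5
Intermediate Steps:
(-508501 + (-1589165 + 1327931)*(2047695 - 156792))/(3459928 - 4916285) = (-508501 - 261234*1890903)/(-1456357) = (-508501 - 493968154302)*(-1/1456357) = -493968662803*(-1/1456357) = 70566951829/208051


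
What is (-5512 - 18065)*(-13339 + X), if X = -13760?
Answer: 638913123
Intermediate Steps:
(-5512 - 18065)*(-13339 + X) = (-5512 - 18065)*(-13339 - 13760) = -23577*(-27099) = 638913123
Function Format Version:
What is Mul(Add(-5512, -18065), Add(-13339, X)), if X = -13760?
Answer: 638913123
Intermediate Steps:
Mul(Add(-5512, -18065), Add(-13339, X)) = Mul(Add(-5512, -18065), Add(-13339, -13760)) = Mul(-23577, -27099) = 638913123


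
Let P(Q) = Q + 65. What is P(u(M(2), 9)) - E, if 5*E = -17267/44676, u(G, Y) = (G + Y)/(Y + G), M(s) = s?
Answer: 14760347/223380 ≈ 66.077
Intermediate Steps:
u(G, Y) = 1 (u(G, Y) = (G + Y)/(G + Y) = 1)
P(Q) = 65 + Q
E = -17267/223380 (E = (-17267/44676)/5 = (-17267*1/44676)/5 = (1/5)*(-17267/44676) = -17267/223380 ≈ -0.077299)
P(u(M(2), 9)) - E = (65 + 1) - 1*(-17267/223380) = 66 + 17267/223380 = 14760347/223380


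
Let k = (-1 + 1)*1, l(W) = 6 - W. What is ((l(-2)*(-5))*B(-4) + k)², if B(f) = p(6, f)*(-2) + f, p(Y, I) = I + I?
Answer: 230400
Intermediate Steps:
p(Y, I) = 2*I
B(f) = -3*f (B(f) = (2*f)*(-2) + f = -4*f + f = -3*f)
k = 0 (k = 0*1 = 0)
((l(-2)*(-5))*B(-4) + k)² = (((6 - 1*(-2))*(-5))*(-3*(-4)) + 0)² = (((6 + 2)*(-5))*12 + 0)² = ((8*(-5))*12 + 0)² = (-40*12 + 0)² = (-480 + 0)² = (-480)² = 230400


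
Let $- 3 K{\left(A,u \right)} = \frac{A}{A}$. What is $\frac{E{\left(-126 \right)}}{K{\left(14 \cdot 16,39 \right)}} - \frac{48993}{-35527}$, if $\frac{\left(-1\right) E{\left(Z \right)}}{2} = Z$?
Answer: $- \frac{26809419}{35527} \approx -754.62$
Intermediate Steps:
$K{\left(A,u \right)} = - \frac{1}{3}$ ($K{\left(A,u \right)} = - \frac{A \frac{1}{A}}{3} = \left(- \frac{1}{3}\right) 1 = - \frac{1}{3}$)
$E{\left(Z \right)} = - 2 Z$
$\frac{E{\left(-126 \right)}}{K{\left(14 \cdot 16,39 \right)}} - \frac{48993}{-35527} = \frac{\left(-2\right) \left(-126\right)}{- \frac{1}{3}} - \frac{48993}{-35527} = 252 \left(-3\right) - - \frac{48993}{35527} = -756 + \frac{48993}{35527} = - \frac{26809419}{35527}$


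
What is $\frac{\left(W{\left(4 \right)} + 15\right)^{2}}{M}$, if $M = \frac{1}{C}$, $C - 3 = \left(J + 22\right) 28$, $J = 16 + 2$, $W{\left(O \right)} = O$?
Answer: $405403$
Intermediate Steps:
$J = 18$
$C = 1123$ ($C = 3 + \left(18 + 22\right) 28 = 3 + 40 \cdot 28 = 3 + 1120 = 1123$)
$M = \frac{1}{1123} \approx 0.00089047$
$\frac{\left(W{\left(4 \right)} + 15\right)^{2}}{M} = \left(4 + 15\right)^{2} \frac{1}{\frac{1}{1123}} = 19^{2} \cdot 1123 = 361 \cdot 1123 = 405403$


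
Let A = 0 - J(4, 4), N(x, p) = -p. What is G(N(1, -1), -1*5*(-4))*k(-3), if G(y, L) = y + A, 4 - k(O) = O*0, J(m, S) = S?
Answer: -12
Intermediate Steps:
k(O) = 4 (k(O) = 4 - O*0 = 4 - 1*0 = 4 + 0 = 4)
A = -4 (A = 0 - 1*4 = 0 - 4 = -4)
G(y, L) = -4 + y (G(y, L) = y - 4 = -4 + y)
G(N(1, -1), -1*5*(-4))*k(-3) = (-4 - 1*(-1))*4 = (-4 + 1)*4 = -3*4 = -12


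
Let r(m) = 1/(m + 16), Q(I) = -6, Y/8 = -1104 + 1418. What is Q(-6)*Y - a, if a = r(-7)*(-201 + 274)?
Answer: -135721/9 ≈ -15080.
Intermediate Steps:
Y = 2512 (Y = 8*(-1104 + 1418) = 8*314 = 2512)
r(m) = 1/(16 + m)
a = 73/9 (a = (-201 + 274)/(16 - 7) = 73/9 ≈ 8.1111)
Q(-6)*Y - a = -6*2512 - 1*73/9 = -15072 - 73/9 = -135721/9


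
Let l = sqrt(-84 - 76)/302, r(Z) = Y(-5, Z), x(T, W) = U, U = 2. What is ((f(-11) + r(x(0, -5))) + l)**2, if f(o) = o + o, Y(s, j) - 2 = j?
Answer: 7387484/22801 - 72*I*sqrt(10)/151 ≈ 324.0 - 1.5078*I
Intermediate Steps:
x(T, W) = 2
Y(s, j) = 2 + j
r(Z) = 2 + Z
f(o) = 2*o
l = 2*I*sqrt(10)/151 (l = sqrt(-160)*(1/302) = (4*I*sqrt(10))*(1/302) = 2*I*sqrt(10)/151 ≈ 0.041884*I)
((f(-11) + r(x(0, -5))) + l)**2 = ((2*(-11) + (2 + 2)) + 2*I*sqrt(10)/151)**2 = ((-22 + 4) + 2*I*sqrt(10)/151)**2 = (-18 + 2*I*sqrt(10)/151)**2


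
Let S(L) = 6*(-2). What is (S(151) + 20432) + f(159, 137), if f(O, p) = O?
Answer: 20579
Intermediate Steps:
S(L) = -12
(S(151) + 20432) + f(159, 137) = (-12 + 20432) + 159 = 20420 + 159 = 20579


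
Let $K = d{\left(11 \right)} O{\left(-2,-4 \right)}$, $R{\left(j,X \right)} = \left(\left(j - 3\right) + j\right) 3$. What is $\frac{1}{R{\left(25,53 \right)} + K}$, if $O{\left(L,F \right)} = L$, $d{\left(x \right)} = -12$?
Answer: $\frac{1}{165} \approx 0.0060606$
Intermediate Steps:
$R{\left(j,X \right)} = -9 + 6 j$ ($R{\left(j,X \right)} = \left(\left(-3 + j\right) + j\right) 3 = \left(-3 + 2 j\right) 3 = -9 + 6 j$)
$K = 24$ ($K = \left(-12\right) \left(-2\right) = 24$)
$\frac{1}{R{\left(25,53 \right)} + K} = \frac{1}{\left(-9 + 6 \cdot 25\right) + 24} = \frac{1}{\left(-9 + 150\right) + 24} = \frac{1}{141 + 24} = \frac{1}{165}$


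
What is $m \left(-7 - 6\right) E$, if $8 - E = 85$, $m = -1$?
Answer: $-1001$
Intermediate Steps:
$E = -77$ ($E = 8 - 85 = -77$)
$m \left(-7 - 6\right) E = - (-7 - 6) \left(-77\right) = \left(-1\right) \left(-13\right) \left(-77\right) = 13 \left(-77\right) = -1001$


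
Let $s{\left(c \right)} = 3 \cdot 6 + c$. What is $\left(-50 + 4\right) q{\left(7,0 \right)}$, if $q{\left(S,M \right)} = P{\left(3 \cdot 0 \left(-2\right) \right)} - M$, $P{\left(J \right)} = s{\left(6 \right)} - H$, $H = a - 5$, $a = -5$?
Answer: $-1564$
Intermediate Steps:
$H = -10$ ($H = -5 - 5 = -10$)
$s{\left(c \right)} = 18 + c$
$P{\left(J \right)} = 34$ ($P{\left(J \right)} = \left(18 + 6\right) - -10 = 24 + 10 = 34$)
$q{\left(S,M \right)} = 34 - M$
$\left(-50 + 4\right) q{\left(7,0 \right)} = \left(-50 + 4\right) \left(34 - 0\right) = - 46 \left(34 + 0\right) = \left(-46\right) 34 = -1564$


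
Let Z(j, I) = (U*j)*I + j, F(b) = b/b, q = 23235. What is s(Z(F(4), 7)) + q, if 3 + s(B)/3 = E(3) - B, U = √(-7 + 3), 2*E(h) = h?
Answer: 46455/2 - 42*I ≈ 23228.0 - 42.0*I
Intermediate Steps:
E(h) = h/2
F(b) = 1
U = 2*I (U = √(-4) = 2*I ≈ 2.0*I)
Z(j, I) = j + 2*I*I*j (Z(j, I) = ((2*I)*j)*I + j = (2*I*j)*I + j = 2*I*I*j + j = j + 2*I*I*j)
s(B) = -9/2 - 3*B (s(B) = -9 + 3*((½)*3 - B) = -9 + 3*(3/2 - B) = -9 + (9/2 - 3*B) = -9/2 - 3*B)
s(Z(F(4), 7)) + q = (-9/2 - 3*(1 + 2*I*7)) + 23235 = (-9/2 - 3*(1 + 14*I)) + 23235 = (-9/2 + (-3 - 42*I)) + 23235 = (-15/2 - 42*I) + 23235 = 46455/2 - 42*I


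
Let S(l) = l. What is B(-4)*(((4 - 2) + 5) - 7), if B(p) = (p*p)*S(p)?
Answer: 0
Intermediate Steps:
B(p) = p³ (B(p) = (p*p)*p = p²*p = p³)
B(-4)*(((4 - 2) + 5) - 7) = (-4)³*(((4 - 2) + 5) - 7) = -64*((2 + 5) - 7) = -64*(7 - 7) = -64*0 = 0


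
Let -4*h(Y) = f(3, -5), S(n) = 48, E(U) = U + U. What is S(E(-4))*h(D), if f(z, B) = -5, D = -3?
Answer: 60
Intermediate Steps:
E(U) = 2*U
h(Y) = 5/4 (h(Y) = -¼*(-5) = 5/4)
S(E(-4))*h(D) = 48*(5/4) = 60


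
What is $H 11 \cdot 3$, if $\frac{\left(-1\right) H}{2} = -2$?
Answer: $132$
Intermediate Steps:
$H = 4$ ($H = \left(-2\right) \left(-2\right) = 4$)
$H 11 \cdot 3 = 4 \cdot 11 \cdot 3 = 44 \cdot 3 = 132$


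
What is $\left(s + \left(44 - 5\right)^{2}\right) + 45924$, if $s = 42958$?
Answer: $90403$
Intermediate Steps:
$\left(s + \left(44 - 5\right)^{2}\right) + 45924 = \left(42958 + \left(44 - 5\right)^{2}\right) + 45924 = \left(42958 + 39^{2}\right) + 45924 = \left(42958 + 1521\right) + 45924 = 44479 + 45924 = 90403$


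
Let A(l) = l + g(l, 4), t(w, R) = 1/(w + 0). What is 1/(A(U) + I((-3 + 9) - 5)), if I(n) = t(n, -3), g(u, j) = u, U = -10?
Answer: -1/19 ≈ -0.052632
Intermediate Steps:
t(w, R) = 1/w
A(l) = 2*l (A(l) = l + l = 2*l)
I(n) = 1/n
1/(A(U) + I((-3 + 9) - 5)) = 1/(2*(-10) + 1/((-3 + 9) - 5)) = 1/(-20 + 1/(6 - 5)) = 1/(-20 + 1/1) = 1/(-20 + 1) = 1/(-19) = -1/19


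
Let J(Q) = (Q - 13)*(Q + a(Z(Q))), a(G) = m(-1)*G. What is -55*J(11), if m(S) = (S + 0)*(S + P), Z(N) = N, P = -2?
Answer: 4840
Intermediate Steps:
m(S) = S*(-2 + S) (m(S) = (S + 0)*(S - 2) = S*(-2 + S))
a(G) = 3*G (a(G) = (-(-2 - 1))*G = (-1*(-3))*G = 3*G)
J(Q) = 4*Q*(-13 + Q) (J(Q) = (Q - 13)*(Q + 3*Q) = (-13 + Q)*(4*Q) = 4*Q*(-13 + Q))
-55*J(11) = -220*11*(-13 + 11) = -220*11*(-2) = -55*(-88) = 4840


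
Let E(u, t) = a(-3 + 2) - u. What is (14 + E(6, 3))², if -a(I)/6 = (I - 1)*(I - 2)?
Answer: 784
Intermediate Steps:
a(I) = -6*(-1 + I)*(-2 + I) (a(I) = -6*(I - 1)*(I - 2) = -6*(-1 + I)*(-2 + I))
E(u, t) = -36 - u (E(u, t) = (-12 - 6*(-3 + 2)² + 18*(-3 + 2)) - u = (-12 - 6*(-1)² + 18*(-1)) - u = (-12 - 6*1 - 18) - u = (-12 - 6 - 18) - u = -36 - u)
(14 + E(6, 3))² = (14 + (-36 - 1*6))² = (14 + (-36 - 6))² = (14 - 42)² = (-28)² = 784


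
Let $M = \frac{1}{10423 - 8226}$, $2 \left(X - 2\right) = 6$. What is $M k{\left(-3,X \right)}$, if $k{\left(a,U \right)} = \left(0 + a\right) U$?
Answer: $- \frac{15}{2197} \approx -0.0068275$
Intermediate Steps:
$X = 5$ ($X = 2 + \frac{1}{2} \cdot 6 = 2 + 3 = 5$)
$k{\left(a,U \right)} = U a$ ($k{\left(a,U \right)} = a U = U a$)
$M = \frac{1}{2197}$ ($M = \frac{1}{10423 - 8226} = \frac{1}{2197} \approx 0.00045517$)
$M k{\left(-3,X \right)} = \frac{5 \left(-3\right)}{2197} = \frac{1}{2197} \left(-15\right) = - \frac{15}{2197}$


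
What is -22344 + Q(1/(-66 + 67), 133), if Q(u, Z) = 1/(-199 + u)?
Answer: -4424113/198 ≈ -22344.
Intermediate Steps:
-22344 + Q(1/(-66 + 67), 133) = -22344 + 1/(-199 + 1/(-66 + 67)) = -22344 + 1/(-199 + 1/1) = -22344 + 1/(-199 + 1) = -22344 + 1/(-198) = -22344 - 1/198 = -4424113/198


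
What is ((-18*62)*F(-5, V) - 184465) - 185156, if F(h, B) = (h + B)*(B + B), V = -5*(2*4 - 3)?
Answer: -2043621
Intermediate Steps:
V = -25 (V = -5*(8 - 3) = -5*5 = -25)
F(h, B) = 2*B*(B + h) (F(h, B) = (B + h)*(2*B) = 2*B*(B + h))
((-18*62)*F(-5, V) - 184465) - 185156 = ((-18*62)*(2*(-25)*(-25 - 5)) - 184465) - 185156 = (-2232*(-25)*(-30) - 184465) - 185156 = (-1116*1500 - 184465) - 185156 = (-1674000 - 184465) - 185156 = -1858465 - 185156 = -2043621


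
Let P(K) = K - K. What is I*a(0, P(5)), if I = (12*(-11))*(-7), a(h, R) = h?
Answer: 0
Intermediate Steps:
P(K) = 0
I = 924 (I = -132*(-7) = 924)
I*a(0, P(5)) = 924*0 = 0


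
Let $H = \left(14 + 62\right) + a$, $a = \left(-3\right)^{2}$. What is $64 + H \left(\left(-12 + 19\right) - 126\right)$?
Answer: $-10051$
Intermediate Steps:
$a = 9$
$H = 85$ ($H = \left(14 + 62\right) + 9 = 76 + 9 = 85$)
$64 + H \left(\left(-12 + 19\right) - 126\right) = 64 + 85 \left(\left(-12 + 19\right) - 126\right) = 64 + 85 \left(7 - 126\right) = 64 + 85 \left(-119\right) = 64 - 10115 = -10051$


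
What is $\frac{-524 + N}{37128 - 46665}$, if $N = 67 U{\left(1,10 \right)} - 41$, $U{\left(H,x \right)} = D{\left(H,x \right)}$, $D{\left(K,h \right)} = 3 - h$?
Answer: $\frac{94}{867} \approx 0.10842$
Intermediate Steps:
$U{\left(H,x \right)} = 3 - x$
$N = -510$ ($N = 67 \left(3 - 10\right) - 41 = 67 \left(-7\right) - 41 = -469 - 41 = -510$)
$\frac{-524 + N}{37128 - 46665} = \frac{-524 - 510}{37128 - 46665} = - \frac{1034}{-9537} = \left(-1034\right) \left(- \frac{1}{9537}\right) = \frac{94}{867}$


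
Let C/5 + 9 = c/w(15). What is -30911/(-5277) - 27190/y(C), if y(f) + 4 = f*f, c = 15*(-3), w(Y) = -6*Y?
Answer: -117029707/12680631 ≈ -9.2290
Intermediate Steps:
c = -45
C = -85/2 (C = -45 + 5*(-45/((-6*15))) = -45 + 5*(-45/(-90)) = -45 + 5*(-45*(-1/90)) = -45 + 5*(½) = -45 + 5/2 = -85/2 ≈ -42.500)
y(f) = -4 + f² (y(f) = -4 + f*f = -4 + f²)
-30911/(-5277) - 27190/y(C) = -30911/(-5277) - 27190/(-4 + (-85/2)²) = -30911*(-1/5277) - 27190/(-4 + 7225/4) = 30911/5277 - 27190/7209/4 = 30911/5277 - 27190*4/7209 = 30911/5277 - 108760/7209 = -117029707/12680631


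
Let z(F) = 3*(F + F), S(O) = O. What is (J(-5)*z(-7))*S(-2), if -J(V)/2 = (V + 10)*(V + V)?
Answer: 8400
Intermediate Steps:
J(V) = -4*V*(10 + V) (J(V) = -2*(V + 10)*(V + V) = -2*(10 + V)*2*V = -4*V*(10 + V))
z(F) = 6*F (z(F) = 3*(2*F) = 6*F)
(J(-5)*z(-7))*S(-2) = ((-4*(-5)*(10 - 5))*(6*(-7)))*(-2) = (-4*(-5)*5*(-42))*(-2) = (100*(-42))*(-2) = -4200*(-2) = 8400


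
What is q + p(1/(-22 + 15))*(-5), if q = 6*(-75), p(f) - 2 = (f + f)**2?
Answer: -22560/49 ≈ -460.41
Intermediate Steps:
p(f) = 2 + 4*f**2 (p(f) = 2 + (f + f)**2 = 2 + (2*f)**2 = 2 + 4*f**2)
q = -450
q + p(1/(-22 + 15))*(-5) = -450 + (2 + 4*(1/(-22 + 15))**2)*(-5) = -450 + (2 + 4*(1/(-7))**2)*(-5) = -450 + (2 + 4*(-1/7)**2)*(-5) = -450 + (2 + 4*(1/49))*(-5) = -450 + (2 + 4/49)*(-5) = -450 + (102/49)*(-5) = -450 - 510/49 = -22560/49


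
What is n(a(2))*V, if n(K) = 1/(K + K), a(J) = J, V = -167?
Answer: -167/4 ≈ -41.750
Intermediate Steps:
n(K) = 1/(2*K)
n(a(2))*V = ((½)/2)*(-167) = ((½)*(½))*(-167) = (¼)*(-167) = -167/4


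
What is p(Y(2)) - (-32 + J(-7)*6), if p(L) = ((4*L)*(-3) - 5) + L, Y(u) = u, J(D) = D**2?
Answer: -289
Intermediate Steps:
p(L) = -5 - 11*L (p(L) = (-12*L - 5) + L = (-5 - 12*L) + L = -5 - 11*L)
p(Y(2)) - (-32 + J(-7)*6) = (-5 - 11*2) - (-32 + (-7)**2*6) = (-5 - 22) - (-32 + 49*6) = -27 - (-32 + 294) = -27 - 1*262 = -27 - 262 = -289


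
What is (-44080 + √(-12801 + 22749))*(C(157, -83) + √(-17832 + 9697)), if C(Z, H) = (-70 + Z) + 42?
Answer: -2*(129 + I*√8135)*(22040 - √2487) ≈ -5.6735e+6 - 3.9668e+6*I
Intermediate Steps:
C(Z, H) = -28 + Z
(-44080 + √(-12801 + 22749))*(C(157, -83) + √(-17832 + 9697)) = (-44080 + √(-12801 + 22749))*((-28 + 157) + √(-17832 + 9697)) = (-44080 + √9948)*(129 + √(-8135)) = (-44080 + 2*√2487)*(129 + I*√8135)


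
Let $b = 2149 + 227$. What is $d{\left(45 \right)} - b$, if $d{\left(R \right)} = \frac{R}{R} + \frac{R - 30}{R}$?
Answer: $- \frac{7124}{3} \approx -2374.7$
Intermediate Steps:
$d{\left(R \right)} = 1 + \frac{-30 + R}{R}$
$b = 2376$
$d{\left(45 \right)} - b = \left(2 - \frac{30}{45}\right) - 2376 = \left(2 - \frac{2}{3}\right) - 2376 = \frac{4}{3} - 2376 = - \frac{7124}{3}$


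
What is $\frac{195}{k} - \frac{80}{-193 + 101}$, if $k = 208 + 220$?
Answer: $\frac{13045}{9844} \approx 1.3252$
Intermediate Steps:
$k = 428$
$\frac{195}{k} - \frac{80}{-193 + 101} = \frac{195}{428} - \frac{80}{-193 + 101} = 195 \cdot \frac{1}{428} - \frac{80}{-92} = \frac{195}{428} - - \frac{20}{23} = \frac{195}{428} + \frac{20}{23} = \frac{13045}{9844}$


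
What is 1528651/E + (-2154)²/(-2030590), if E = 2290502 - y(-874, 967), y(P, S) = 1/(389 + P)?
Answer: -1824379723080293/1127884586638945 ≈ -1.6175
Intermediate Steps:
E = 1110893471/485 (E = 2290502 - 1/(389 - 874) = 2290502 - 1/(-485) = 2290502 - 1*(-1/485) = 2290502 + 1/485 = 1110893471/485 ≈ 2.2905e+6)
1528651/E + (-2154)²/(-2030590) = 1528651/(1110893471/485) + (-2154)²/(-2030590) = 1528651*(485/1110893471) + 4639716*(-1/2030590) = 741395735/1110893471 - 2319858/1015295 = -1824379723080293/1127884586638945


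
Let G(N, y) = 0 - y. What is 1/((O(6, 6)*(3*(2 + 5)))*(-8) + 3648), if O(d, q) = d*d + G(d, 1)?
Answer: -1/2232 ≈ -0.00044803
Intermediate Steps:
G(N, y) = -y
O(d, q) = -1 + d² (O(d, q) = d*d - 1*1 = d² - 1 = -1 + d²)
1/((O(6, 6)*(3*(2 + 5)))*(-8) + 3648) = 1/(((-1 + 6²)*(3*(2 + 5)))*(-8) + 3648) = 1/(((-1 + 36)*(3*7))*(-8) + 3648) = 1/((35*21)*(-8) + 3648) = 1/(735*(-8) + 3648) = 1/(-5880 + 3648) = 1/(-2232) = -1/2232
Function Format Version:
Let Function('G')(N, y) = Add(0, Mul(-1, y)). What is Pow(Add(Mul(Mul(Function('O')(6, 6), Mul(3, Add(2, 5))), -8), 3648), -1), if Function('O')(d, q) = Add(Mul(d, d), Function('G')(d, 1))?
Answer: Rational(-1, 2232) ≈ -0.00044803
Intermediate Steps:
Function('G')(N, y) = Mul(-1, y)
Function('O')(d, q) = Add(-1, Pow(d, 2)) (Function('O')(d, q) = Add(Mul(d, d), Mul(-1, 1)) = Add(Pow(d, 2), -1) = Add(-1, Pow(d, 2)))
Pow(Add(Mul(Mul(Function('O')(6, 6), Mul(3, Add(2, 5))), -8), 3648), -1) = Pow(Add(Mul(Mul(Add(-1, Pow(6, 2)), Mul(3, Add(2, 5))), -8), 3648), -1) = Pow(Add(Mul(Mul(Add(-1, 36), Mul(3, 7)), -8), 3648), -1) = Pow(Add(Mul(Mul(35, 21), -8), 3648), -1) = Pow(Add(Mul(735, -8), 3648), -1) = Pow(Add(-5880, 3648), -1) = Pow(-2232, -1) = Rational(-1, 2232)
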